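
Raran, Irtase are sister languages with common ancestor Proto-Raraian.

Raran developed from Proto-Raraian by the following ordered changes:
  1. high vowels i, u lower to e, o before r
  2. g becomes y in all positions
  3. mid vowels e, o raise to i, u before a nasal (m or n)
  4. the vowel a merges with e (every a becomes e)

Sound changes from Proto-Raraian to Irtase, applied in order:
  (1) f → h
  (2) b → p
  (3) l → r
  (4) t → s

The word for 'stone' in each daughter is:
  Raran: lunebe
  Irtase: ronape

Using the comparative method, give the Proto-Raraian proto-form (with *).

Position 4: Raran has e, Irtase has a. Irtase preserves a here (none of its changes turn any other segment into a), so the proto-segment is *a.
Position 5: Raran has b, Irtase has p. Raran preserves b here (none of its changes turn any other segment into b), so the proto-segment is *b.
Verify the candidate proto-form against each daughter:
Raran: *lonabe > lunabe > lunebe  (by pre-nasal raising, vowel merger)
Irtase: *lonabe
  lonabe (rule 1 does not apply)
  lonabe → lonape   [unconditioned shift]
  lonape → ronape   [unconditioned shift]
  ronape (rule 4 does not apply)
  giving Irtase ronape.
No other proto-form is consistent with every reflex, so the reconstruction is *lonabe.

*lonabe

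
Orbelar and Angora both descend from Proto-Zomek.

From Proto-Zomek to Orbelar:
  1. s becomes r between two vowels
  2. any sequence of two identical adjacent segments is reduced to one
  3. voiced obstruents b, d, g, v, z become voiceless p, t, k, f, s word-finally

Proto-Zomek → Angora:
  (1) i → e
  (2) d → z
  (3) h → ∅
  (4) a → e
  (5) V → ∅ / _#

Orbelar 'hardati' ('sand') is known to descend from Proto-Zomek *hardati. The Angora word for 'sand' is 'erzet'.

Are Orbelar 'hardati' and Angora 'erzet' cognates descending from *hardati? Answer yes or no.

Derive the expected Angora reflex of *hardati:
Angora: start from *hardati.
  rule 1 (vowel merger): hardati → hardate
  rule 2 (unconditioned shift): hardate → harzate
  rule 3 (h-loss): harzate → arzate
  rule 4 (vowel merger): arzate → erzete
  rule 5 (apocope): erzete → erzet
  ⇒ Angora erzet
Angora 'erzet' matches the regular reflex exactly, so the pair is cognate.

yes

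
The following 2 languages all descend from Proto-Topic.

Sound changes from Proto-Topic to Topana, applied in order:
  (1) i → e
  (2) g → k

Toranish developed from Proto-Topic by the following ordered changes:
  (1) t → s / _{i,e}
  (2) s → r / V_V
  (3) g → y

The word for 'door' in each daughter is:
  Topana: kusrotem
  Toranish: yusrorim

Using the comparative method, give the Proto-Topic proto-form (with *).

*gusrotim

Position 6: Topana has t, Toranish has r. Topana preserves t here (none of its changes turn any other segment into t), so the proto-segment is *t.
Position 1: Topana has k, Toranish has y. Taking the neighbouring segments as reconstructed: Topana k could go back to *k or *g; Toranish y could go back to *g or *y — the one source consistent with every daughter is *g.
Verify the candidate proto-form against each daughter:
Topana: *gusrotim > gusrotem > kusrotem  (by vowel merger, unconditioned shift)
Toranish: *gusrotim > gusrosim > gusrorim > yusrorim  (by palatalisation, rhotacism, unconditioned shift)
No other proto-form is consistent with every reflex, so the reconstruction is *gusrotim.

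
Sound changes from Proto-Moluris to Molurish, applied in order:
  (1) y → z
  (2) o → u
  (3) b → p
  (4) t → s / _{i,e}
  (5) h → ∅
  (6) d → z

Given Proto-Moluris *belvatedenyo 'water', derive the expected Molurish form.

Molurish: *belvatedenyo > belvatedenzo > belvatedenzu > pelvatedenzu > pelvasedenzu > pelvasezenzu  (by unconditioned shift, vowel merger, unconditioned shift, palatalisation, unconditioned shift)

pelvasezenzu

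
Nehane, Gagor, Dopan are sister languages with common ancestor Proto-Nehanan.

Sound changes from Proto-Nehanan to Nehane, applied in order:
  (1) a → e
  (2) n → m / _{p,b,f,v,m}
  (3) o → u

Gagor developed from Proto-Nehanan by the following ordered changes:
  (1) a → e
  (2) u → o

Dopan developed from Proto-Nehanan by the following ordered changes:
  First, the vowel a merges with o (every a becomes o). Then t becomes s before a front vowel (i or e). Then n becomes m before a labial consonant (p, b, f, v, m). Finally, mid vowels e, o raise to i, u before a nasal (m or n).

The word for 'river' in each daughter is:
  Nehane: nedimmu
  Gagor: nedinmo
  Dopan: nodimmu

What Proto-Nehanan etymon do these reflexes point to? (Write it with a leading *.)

Position 7: Nehane has u, Gagor has o, Dopan has u. Taking the neighbouring segments as reconstructed: Nehane u could go back to *o or *u; Gagor o could go back to *o or *u; Dopan u can only go back to *u — the one source consistent with every daughter is *u.
Position 2: Nehane has e, Gagor has e, Dopan has o. Taking the neighbouring segments as reconstructed: Nehane e could go back to *a or *e; Gagor e could go back to *a or *e; Dopan o could go back to *a or *o — the one source consistent with every daughter is *a.
Position 5: Nehane has m, Gagor has n, Dopan has m. Gagor preserves n here (none of its changes turn any other segment into n), so the proto-segment is *n.
This points to *nadinmu. Verify forward in each daughter:
Nehane: start from *nadinmu.
  rule 1 (vowel merger): nadinmu → nedinmu
  rule 2 (nasal place assimilation): nedinmu → nedimmu
  rule 3: no change — nedimmu
  ⇒ Nehane nedimmu
Gagor: start from *nadinmu.
  rule 1 (vowel merger): nadinmu → nedinmu
  rule 2 (vowel merger): nedinmu → nedinmo
  ⇒ Gagor nedinmo
Dopan: *nadinmu > nodinmu > nodimmu  (by vowel merger, nasal place assimilation)
Only *nadinmu yields all of Nehane nedimmu, Gagor nedinmo, Dopan nodimmu.

*nadinmu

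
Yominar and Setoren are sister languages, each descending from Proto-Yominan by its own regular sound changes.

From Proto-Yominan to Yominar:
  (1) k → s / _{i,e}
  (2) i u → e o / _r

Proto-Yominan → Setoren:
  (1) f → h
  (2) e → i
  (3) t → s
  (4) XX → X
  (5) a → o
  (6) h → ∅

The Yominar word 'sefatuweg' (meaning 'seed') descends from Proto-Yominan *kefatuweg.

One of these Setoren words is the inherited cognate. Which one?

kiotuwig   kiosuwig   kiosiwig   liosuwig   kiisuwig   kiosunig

kiosuwig

Setoren: *kefatuweg > kehatuweg > kihatuwig > kihasuwig > kihosuwig > kiosuwig  (by unconditioned shift, vowel merger, unconditioned shift, vowel merger, h-loss)
Among the options, 'kiosuwig' alone shows every Setoren change applied in order.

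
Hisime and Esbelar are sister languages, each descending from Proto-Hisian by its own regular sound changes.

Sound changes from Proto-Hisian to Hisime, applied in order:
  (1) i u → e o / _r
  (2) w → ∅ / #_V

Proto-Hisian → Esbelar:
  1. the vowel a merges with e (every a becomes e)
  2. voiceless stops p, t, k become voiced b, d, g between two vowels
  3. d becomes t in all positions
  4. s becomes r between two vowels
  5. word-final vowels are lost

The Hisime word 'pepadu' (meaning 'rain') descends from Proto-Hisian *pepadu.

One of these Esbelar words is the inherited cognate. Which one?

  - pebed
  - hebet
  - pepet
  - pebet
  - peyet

Esbelar: *pepadu
  pepadu → pepedu   [vowel merger]
  pepedu → pebedu   [intervocalic voicing]
  pebedu → pebetu   [unconditioned shift]
  pebetu (rule 4 does not apply)
  pebetu → pebet   [apocope]
  giving Esbelar pebet.
The other candidates each miss or misapply at least one Esbelar change.

pebet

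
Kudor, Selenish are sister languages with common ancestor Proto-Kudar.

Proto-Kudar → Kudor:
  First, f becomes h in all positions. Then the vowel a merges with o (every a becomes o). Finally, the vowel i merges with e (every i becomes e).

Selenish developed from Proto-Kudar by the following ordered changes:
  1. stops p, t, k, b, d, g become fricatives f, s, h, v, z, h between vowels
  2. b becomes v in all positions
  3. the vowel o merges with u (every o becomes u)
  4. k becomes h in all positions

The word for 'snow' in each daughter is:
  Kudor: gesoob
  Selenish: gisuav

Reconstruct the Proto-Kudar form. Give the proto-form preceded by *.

*gisoab

Position 6: Kudor has b, Selenish has v. Kudor preserves b here (none of its changes turn any other segment into b), so the proto-segment is *b.
Position 4: Kudor has o, Selenish has u. Taking the neighbouring segments as reconstructed: Kudor o could go back to *a or *o; Selenish u could go back to *o or *u — the one source consistent with every daughter is *o.
This points to *gisoab. Verify forward in each daughter:
Kudor: start from *gisoab.
  rule 1: no change — gisoab
  rule 2 (vowel merger): gisoab → gisoob
  rule 3 (vowel merger): gisoob → gesoob
  ⇒ Kudor gesoob
Selenish: start from *gisoab.
  rule 1: no change — gisoab
  rule 2 (unconditioned shift): gisoab → gisoav
  rule 3 (vowel merger): gisoav → gisuav
  rule 4: no change — gisuav
  ⇒ Selenish gisuav
No other proto-form is consistent with every reflex, so the reconstruction is *gisoab.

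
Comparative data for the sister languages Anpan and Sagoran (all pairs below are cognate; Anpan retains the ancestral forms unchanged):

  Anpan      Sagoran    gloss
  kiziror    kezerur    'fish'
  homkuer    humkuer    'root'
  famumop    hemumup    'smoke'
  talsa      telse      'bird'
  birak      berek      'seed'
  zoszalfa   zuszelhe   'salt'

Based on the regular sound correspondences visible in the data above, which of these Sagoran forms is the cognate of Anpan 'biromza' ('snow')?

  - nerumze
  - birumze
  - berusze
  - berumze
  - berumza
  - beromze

berumze

kiziror ~ kezerur, birak ~ berek — Anpan i corresponds to Sagoran e after a consonant, before r.
homkuer ~ humkuer — Anpan o corresponds to Sagoran u after a consonant, before a nasal.
talsa ~ telse, zoszalfa ~ zuszelhe — Anpan a corresponds to Sagoran e word-finally.
Applying these to Anpan 'biromza':
  biromza → beromza   (i→e after a consonant, before r)
  beromza → berumza   (o→u after a consonant, before a nasal)
  berumza → berumze   (a→e word-finally)
So the Sagoran cognate is 'berumze'.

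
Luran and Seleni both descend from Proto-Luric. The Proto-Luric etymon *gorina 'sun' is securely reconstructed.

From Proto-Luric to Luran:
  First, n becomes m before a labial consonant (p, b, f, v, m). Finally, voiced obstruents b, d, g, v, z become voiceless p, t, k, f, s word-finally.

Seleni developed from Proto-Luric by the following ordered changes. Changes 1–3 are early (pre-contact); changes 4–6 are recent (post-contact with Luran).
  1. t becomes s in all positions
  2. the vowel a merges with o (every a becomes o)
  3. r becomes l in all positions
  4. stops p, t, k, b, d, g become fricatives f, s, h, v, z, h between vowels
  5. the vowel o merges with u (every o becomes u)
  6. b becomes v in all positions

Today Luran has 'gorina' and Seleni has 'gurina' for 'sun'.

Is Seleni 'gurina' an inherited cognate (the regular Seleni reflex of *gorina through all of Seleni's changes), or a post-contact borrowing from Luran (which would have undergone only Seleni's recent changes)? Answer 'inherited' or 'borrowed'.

borrowed

If inherited, *gorina would pass through all of Seleni's changes:
Seleni: *gorina
  gorina (rule 1 does not apply)
  gorina → gorino   [vowel merger]
  gorino → golino   [unconditioned shift]
  golino (rule 4 does not apply)
  golino → gulinu   [vowel merger]
  gulinu (rule 6 does not apply)
  giving Seleni gulinu.
If borrowed from Luran 'gorina' after the early changes, it would undergo only the recent ones:
  rule 4 (intervocalic lenition): no change (gorina)
  rule 5 (vowel merger): gorina → gurina
  rule 6 (unconditioned shift): no change (gurina)
  ⇒ as a loan: gurina
Seleni 'gurina' matches the loan outcome 'gurina', not the inherited 'gulinu' — it skipped the early Seleni changes, so it was borrowed from Luran.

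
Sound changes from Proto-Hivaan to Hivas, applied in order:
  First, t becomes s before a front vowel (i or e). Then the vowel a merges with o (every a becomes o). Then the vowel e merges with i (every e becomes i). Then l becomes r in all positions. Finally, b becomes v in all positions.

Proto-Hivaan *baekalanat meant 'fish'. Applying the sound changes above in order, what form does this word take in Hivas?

voikoronot

Hivas: *baekalanat
  baekalanat (rule 1 does not apply)
  baekalanat → boekolonot   [vowel merger]
  boekolonot → boikolonot   [vowel merger]
  boikolonot → boikoronot   [unconditioned shift]
  boikoronot → voikoronot   [unconditioned shift]
  giving Hivas voikoronot.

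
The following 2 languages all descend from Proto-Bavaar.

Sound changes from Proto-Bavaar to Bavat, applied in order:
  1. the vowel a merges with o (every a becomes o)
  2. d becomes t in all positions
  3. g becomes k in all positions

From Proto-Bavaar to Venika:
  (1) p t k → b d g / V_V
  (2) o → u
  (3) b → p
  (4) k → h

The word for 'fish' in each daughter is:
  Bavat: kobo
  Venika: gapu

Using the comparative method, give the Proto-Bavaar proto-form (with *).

Position 2: Bavat has o, Venika has a. Venika preserves a here (none of its changes turn any other segment into a), so the proto-segment is *a.
Position 4: Bavat has o, Venika has u. Taking the neighbouring segments as reconstructed: Bavat o could go back to *a or *o; Venika u could go back to *o or *u — the one source consistent with every daughter is *o.
This points to *gabo. Verify forward in each daughter:
Bavat: *gabo
  gabo → gobo   [vowel merger]
  gobo (rule 2 does not apply)
  gobo → kobo   [unconditioned shift]
  giving Bavat kobo.
Venika: start from *gabo.
  rule 1: no change — gabo
  rule 2 (vowel merger): gabo → gabu
  rule 3 (unconditioned shift): gabu → gapu
  rule 4: no change — gapu
  ⇒ Venika gapu
Only *gabo yields all of Bavat kobo, Venika gapu.

*gabo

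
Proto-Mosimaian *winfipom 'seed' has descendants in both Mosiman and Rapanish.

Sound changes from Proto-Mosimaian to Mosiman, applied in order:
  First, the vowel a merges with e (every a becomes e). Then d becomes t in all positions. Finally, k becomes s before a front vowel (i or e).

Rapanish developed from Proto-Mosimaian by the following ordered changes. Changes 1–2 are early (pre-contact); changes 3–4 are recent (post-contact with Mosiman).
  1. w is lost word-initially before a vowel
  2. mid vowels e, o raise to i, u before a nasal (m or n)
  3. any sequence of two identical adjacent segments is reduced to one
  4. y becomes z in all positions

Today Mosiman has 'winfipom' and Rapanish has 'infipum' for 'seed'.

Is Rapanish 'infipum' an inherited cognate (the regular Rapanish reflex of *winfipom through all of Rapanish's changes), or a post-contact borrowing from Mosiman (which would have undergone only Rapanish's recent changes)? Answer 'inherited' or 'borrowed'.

If inherited, *winfipom would pass through all of Rapanish's changes:
Rapanish: *winfipom > infipom > infipum  (by glide loss, pre-nasal raising)
If borrowed from Mosiman 'winfipom' after the early changes, it would undergo only the recent ones:
  rule 3 (degemination): no change (winfipom)
  rule 4 (unconditioned shift): no change (winfipom)
  ⇒ as a loan: winfipom
Rapanish 'infipum' matches the inherited outcome exactly, so it is an inherited cognate, not a loan.

inherited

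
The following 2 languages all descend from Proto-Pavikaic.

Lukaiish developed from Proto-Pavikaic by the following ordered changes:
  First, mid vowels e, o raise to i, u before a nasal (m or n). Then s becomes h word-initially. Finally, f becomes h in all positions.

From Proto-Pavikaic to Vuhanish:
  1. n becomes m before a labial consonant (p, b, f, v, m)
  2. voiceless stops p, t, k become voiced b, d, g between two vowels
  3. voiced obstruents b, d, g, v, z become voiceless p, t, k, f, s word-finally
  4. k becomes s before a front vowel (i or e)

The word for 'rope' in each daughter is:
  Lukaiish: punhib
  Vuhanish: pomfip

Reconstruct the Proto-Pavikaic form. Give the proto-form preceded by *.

Position 4: Lukaiish has h, Vuhanish has f. Taking the neighbouring segments as reconstructed: Lukaiish h could go back to *f or *h; Vuhanish f can only go back to *f — the one source consistent with every daughter is *f.
Position 6: Lukaiish has b, Vuhanish has p. Lukaiish preserves b here (none of its changes turn any other segment into b), so the proto-segment is *b.
Position 3: Lukaiish has n, Vuhanish has m. Lukaiish preserves n here (none of its changes turn any other segment into n), so the proto-segment is *n.
Verify the candidate proto-form against each daughter:
Lukaiish: *ponfib > punfib > punhib  (by pre-nasal raising, unconditioned shift)
Vuhanish: *ponfib
  ponfib → pomfib   [nasal place assimilation]
  pomfib (rule 2 does not apply)
  pomfib → pomfip   [final devoicing]
  pomfip (rule 4 does not apply)
  giving Vuhanish pomfip.
No other proto-form is consistent with every reflex, so the reconstruction is *ponfib.

*ponfib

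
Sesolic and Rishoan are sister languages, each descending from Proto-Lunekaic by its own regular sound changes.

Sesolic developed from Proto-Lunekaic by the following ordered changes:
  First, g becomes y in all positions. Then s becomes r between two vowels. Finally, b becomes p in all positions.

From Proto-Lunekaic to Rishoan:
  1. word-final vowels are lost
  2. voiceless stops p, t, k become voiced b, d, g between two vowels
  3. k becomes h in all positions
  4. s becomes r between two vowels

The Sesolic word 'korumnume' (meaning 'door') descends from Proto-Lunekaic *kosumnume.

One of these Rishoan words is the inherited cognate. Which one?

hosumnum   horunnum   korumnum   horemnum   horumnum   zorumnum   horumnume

Rishoan: *kosumnume
  kosumnume → kosumnum   [apocope]
  kosumnum (rule 2 does not apply)
  kosumnum → hosumnum   [unconditioned shift]
  hosumnum → horumnum   [rhotacism]
  giving Rishoan horumnum.
The other candidates each miss or misapply at least one Rishoan change.

horumnum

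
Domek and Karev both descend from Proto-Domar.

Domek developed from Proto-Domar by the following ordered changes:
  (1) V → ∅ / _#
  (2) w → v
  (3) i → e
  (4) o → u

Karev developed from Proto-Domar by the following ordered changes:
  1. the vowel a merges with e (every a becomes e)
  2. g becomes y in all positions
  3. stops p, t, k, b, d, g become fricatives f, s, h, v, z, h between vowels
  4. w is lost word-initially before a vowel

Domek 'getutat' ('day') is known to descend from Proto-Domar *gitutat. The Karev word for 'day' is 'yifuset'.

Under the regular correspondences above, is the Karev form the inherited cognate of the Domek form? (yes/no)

Derive the expected Karev reflex of *gitutat:
Karev: *gitutat
  gitutat → gitutet   [vowel merger]
  gitutet → yitutet   [unconditioned shift]
  yitutet → yisuset   [intervocalic lenition]
  yisuset (rule 4 does not apply)
  giving Karev yisuset.
The regular Karev reflex would be 'yisuset', but the attested form is 'yifuset'. The correspondence is irregular, so they are not cognates (the Karev form has a different source).

no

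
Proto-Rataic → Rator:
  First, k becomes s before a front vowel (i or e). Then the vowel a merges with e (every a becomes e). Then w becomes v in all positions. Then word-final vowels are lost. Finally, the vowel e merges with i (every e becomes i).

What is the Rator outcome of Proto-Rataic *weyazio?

Rator: *weyazio
  weyazio (rule 1 does not apply)
  weyazio → weyezio   [vowel merger]
  weyezio → veyezio   [unconditioned shift]
  veyezio → veyezi   [apocope]
  veyezi → viyizi   [vowel merger]
  giving Rator viyizi.

viyizi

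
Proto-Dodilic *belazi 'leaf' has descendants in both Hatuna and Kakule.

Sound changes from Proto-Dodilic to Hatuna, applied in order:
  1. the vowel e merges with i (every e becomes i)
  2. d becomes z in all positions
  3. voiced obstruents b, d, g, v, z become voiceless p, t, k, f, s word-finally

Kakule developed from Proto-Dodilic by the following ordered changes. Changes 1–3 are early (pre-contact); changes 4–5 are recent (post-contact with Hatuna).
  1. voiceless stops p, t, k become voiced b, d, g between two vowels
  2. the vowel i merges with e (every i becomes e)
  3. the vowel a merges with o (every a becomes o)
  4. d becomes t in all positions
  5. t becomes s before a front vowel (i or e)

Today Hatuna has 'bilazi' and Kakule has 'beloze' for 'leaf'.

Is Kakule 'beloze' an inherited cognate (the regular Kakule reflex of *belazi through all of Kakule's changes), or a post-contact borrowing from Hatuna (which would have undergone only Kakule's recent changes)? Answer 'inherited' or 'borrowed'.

If inherited, *belazi would pass through all of Kakule's changes:
Kakule: start from *belazi.
  rule 1: no change — belazi
  rule 2 (vowel merger): belazi → belaze
  rule 3 (vowel merger): belaze → beloze
  rule 4: no change — beloze
  rule 5: no change — beloze
  ⇒ Kakule beloze
If borrowed from Hatuna 'bilazi' after the early changes, it would undergo only the recent ones:
  rule 4 (unconditioned shift): no change (bilazi)
  rule 5 (palatalisation): no change (bilazi)
  ⇒ as a loan: bilazi
Kakule 'beloze' matches the inherited outcome exactly, so it is an inherited cognate, not a loan.

inherited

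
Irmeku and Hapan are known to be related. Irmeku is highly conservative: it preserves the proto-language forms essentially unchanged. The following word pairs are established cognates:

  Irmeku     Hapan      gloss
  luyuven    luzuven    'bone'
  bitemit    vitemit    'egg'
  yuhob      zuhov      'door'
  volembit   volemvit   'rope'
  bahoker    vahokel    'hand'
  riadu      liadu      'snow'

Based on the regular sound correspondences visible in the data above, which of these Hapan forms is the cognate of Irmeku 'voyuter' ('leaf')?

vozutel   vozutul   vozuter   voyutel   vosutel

luyuven ~ luzuven — Irmeku y corresponds to Hapan z between vowels (before a back vowel).
bahoker ~ vahokel — Irmeku r corresponds to Hapan l word-finally.
Applying these to Irmeku 'voyuter':
  voyuter → vozuter   (y→z between vowels (before a back vowel))
  vozuter → vozutel   (r→l word-finally)
So the Hapan cognate is 'vozutel'.

vozutel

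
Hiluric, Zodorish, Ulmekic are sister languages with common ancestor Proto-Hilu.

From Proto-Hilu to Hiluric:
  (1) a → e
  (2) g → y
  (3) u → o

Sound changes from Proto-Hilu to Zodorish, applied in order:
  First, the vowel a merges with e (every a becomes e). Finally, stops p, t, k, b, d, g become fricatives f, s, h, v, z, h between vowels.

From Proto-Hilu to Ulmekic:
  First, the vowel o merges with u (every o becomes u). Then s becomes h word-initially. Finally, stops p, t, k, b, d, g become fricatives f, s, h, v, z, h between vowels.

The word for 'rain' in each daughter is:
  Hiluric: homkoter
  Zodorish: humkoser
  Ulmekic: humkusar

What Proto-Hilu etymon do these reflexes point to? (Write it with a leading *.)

Position 7: Hiluric has e, Zodorish has e, Ulmekic has a. Ulmekic preserves a here (none of its changes turn any other segment into a), so the proto-segment is *a.
Position 5: Hiluric has o, Zodorish has o, Ulmekic has u. Zodorish preserves o here (none of its changes turn any other segment into o), so the proto-segment is *o.
Continuing position by position gives *humkotar; check it forward:
Hiluric: *humkotar > humkoter > homkoter  (by vowel merger, vowel merger)
Zodorish: start from *humkotar.
  rule 1 (vowel merger): humkotar → humkoter
  rule 2 (intervocalic lenition): humkoter → humkoser
  ⇒ Zodorish humkoser
Ulmekic: start from *humkotar.
  rule 1 (vowel merger): humkotar → humkutar
  rule 2: no change — humkutar
  rule 3 (intervocalic lenition): humkutar → humkusar
  ⇒ Ulmekic humkusar
No other proto-form is consistent with every reflex, so the reconstruction is *humkotar.

*humkotar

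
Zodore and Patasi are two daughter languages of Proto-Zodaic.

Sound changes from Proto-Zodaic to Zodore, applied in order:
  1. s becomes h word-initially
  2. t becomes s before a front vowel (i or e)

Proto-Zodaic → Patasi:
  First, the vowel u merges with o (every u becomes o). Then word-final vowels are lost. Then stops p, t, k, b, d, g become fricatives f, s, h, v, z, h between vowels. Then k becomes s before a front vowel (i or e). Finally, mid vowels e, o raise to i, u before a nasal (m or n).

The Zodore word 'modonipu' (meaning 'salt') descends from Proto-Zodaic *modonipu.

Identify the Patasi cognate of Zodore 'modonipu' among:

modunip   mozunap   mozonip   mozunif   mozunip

mozunip

Patasi: *modonipu > modonipo > modonip > mozonip > mozunip  (by vowel merger, apocope, intervocalic lenition, pre-nasal raising)
The other candidates each miss or misapply at least one Patasi change.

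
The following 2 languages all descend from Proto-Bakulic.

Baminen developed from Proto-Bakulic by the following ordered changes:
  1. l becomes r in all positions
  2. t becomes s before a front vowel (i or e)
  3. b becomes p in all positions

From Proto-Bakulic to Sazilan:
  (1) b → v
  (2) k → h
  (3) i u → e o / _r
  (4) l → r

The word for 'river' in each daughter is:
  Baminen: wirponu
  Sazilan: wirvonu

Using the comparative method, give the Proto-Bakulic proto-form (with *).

*wilbonu

Position 3: Baminen has r, Sazilan has r. Taking the neighbouring segments as reconstructed: Baminen r could go back to *l or *r; Sazilan r can only go back to *l — the one source consistent with every daughter is *l.
Position 4: Baminen has p, Sazilan has v. Taking the neighbouring segments as reconstructed: Baminen p could go back to *p or *b; Sazilan v could go back to *b or *v — the one source consistent with every daughter is *b.
This points to *wilbonu. Verify forward in each daughter:
Baminen: start from *wilbonu.
  rule 1 (unconditioned shift): wilbonu → wirbonu
  rule 2: no change — wirbonu
  rule 3 (unconditioned shift): wirbonu → wirponu
  ⇒ Baminen wirponu
Sazilan: *wilbonu
  wilbonu → wilvonu   [unconditioned shift]
  wilvonu (rule 2 does not apply)
  wilvonu (rule 3 does not apply)
  wilvonu → wirvonu   [unconditioned shift]
  giving Sazilan wirvonu.
Only *wilbonu yields all of Baminen wirponu, Sazilan wirvonu.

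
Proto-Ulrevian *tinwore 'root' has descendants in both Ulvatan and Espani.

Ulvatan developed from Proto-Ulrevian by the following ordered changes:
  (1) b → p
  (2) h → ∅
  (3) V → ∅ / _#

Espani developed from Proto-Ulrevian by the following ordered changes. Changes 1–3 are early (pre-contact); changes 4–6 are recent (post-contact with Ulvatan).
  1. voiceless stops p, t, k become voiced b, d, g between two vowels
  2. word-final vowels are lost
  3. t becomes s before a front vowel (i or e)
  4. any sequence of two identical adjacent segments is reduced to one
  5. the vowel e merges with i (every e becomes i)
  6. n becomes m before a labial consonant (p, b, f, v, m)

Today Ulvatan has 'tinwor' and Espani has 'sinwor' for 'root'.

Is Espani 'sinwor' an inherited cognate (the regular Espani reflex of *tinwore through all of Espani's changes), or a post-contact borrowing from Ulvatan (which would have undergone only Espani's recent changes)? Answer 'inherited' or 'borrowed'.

inherited

If inherited, *tinwore would pass through all of Espani's changes:
Espani: *tinwore
  tinwore (rule 1 does not apply)
  tinwore → tinwor   [apocope]
  tinwor → sinwor   [palatalisation]
  sinwor (rule 4 does not apply)
  sinwor (rule 5 does not apply)
  sinwor (rule 6 does not apply)
  giving Espani sinwor.
If borrowed from Ulvatan 'tinwor' after the early changes, it would undergo only the recent ones:
  rule 4 (degemination): no change (tinwor)
  rule 5 (vowel merger): no change (tinwor)
  rule 6 (nasal place assimilation): no change (tinwor)
  ⇒ as a loan: tinwor
Espani 'sinwor' matches the inherited outcome exactly, so it is an inherited cognate, not a loan.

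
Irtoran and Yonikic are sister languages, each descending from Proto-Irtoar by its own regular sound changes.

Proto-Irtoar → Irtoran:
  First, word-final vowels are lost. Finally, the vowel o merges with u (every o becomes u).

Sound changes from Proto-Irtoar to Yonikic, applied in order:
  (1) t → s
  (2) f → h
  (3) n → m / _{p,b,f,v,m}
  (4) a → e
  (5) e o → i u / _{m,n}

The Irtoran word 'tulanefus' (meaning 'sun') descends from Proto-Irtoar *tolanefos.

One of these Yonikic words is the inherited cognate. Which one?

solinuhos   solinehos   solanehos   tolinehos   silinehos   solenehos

solinehos

Yonikic: *tolanefos
  tolanefos → solanefos   [unconditioned shift]
  solanefos → solanehos   [unconditioned shift]
  solanehos (rule 3 does not apply)
  solanehos → solenehos   [vowel merger]
  solenehos → solinehos   [pre-nasal raising]
  giving Yonikic solinehos.
Among the options, 'solinehos' alone shows every Yonikic change applied in order.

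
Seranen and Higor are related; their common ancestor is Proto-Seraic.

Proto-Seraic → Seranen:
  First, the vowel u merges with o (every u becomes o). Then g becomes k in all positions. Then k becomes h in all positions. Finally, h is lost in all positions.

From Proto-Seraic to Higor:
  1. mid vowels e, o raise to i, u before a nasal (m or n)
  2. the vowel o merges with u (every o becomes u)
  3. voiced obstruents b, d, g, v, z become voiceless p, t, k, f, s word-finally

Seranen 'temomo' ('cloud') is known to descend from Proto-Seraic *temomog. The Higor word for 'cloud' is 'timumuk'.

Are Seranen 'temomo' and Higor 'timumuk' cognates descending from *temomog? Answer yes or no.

yes

Derive the expected Higor reflex of *temomog:
Higor: *temomog
  temomog → timumog   [pre-nasal raising]
  timumog → timumug   [vowel merger]
  timumug → timumuk   [final devoicing]
  giving Higor timumuk.
Higor 'timumuk' matches the regular reflex exactly, so the pair is cognate.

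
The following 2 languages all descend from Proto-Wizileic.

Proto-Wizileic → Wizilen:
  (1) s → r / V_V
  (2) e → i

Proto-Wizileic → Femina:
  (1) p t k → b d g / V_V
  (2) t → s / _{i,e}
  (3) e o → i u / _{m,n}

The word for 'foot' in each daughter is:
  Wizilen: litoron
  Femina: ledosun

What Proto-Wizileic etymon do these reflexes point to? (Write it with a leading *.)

Position 6: Wizilen has o, Femina has u. Wizilen preserves o here (none of its changes turn any other segment into o), so the proto-segment is *o.
Position 2: Wizilen has i, Femina has e. Femina preserves e here (none of its changes turn any other segment into e), so the proto-segment is *e.
Position 5: Wizilen has r, Femina has s. Taking the neighbouring segments as reconstructed: Wizilen r could go back to *s or *r; Femina s can only go back to *s — the one source consistent with every daughter is *s.
Continuing position by position gives *letoson; check it forward:
Wizilen: *letoson
  letoson → letoron   [rhotacism]
  letoron → litoron   [vowel merger]
  giving Wizilen litoron.
Femina: start from *letoson.
  rule 1 (intervocalic voicing): letoson → ledoson
  rule 2: no change — ledoson
  rule 3 (pre-nasal raising): ledoson → ledosun
  ⇒ Femina ledosun
No other proto-form is consistent with every reflex, so the reconstruction is *letoson.

*letoson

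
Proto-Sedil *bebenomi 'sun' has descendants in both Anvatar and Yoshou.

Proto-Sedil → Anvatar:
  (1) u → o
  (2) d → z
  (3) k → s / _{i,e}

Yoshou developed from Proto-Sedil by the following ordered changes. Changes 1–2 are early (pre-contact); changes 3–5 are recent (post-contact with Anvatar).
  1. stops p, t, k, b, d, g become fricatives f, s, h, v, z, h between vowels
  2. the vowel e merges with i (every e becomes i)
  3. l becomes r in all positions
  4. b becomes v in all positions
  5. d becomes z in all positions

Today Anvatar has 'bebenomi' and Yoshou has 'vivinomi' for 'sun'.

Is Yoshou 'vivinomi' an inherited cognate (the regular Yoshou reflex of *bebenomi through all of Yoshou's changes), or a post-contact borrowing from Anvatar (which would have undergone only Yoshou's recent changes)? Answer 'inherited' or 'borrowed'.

inherited

If inherited, *bebenomi would pass through all of Yoshou's changes:
Yoshou: start from *bebenomi.
  rule 1 (intervocalic lenition): bebenomi → bevenomi
  rule 2 (vowel merger): bevenomi → bivinomi
  rule 3: no change — bivinomi
  rule 4 (unconditioned shift): bivinomi → vivinomi
  rule 5: no change — vivinomi
  ⇒ Yoshou vivinomi
If borrowed from Anvatar 'bebenomi' after the early changes, it would undergo only the recent ones:
  rule 3 (unconditioned shift): no change (bebenomi)
  rule 4 (unconditioned shift): bebenomi → vevenomi
  rule 5 (unconditioned shift): no change (vevenomi)
  ⇒ as a loan: vevenomi
Yoshou 'vivinomi' matches the inherited outcome exactly, so it is an inherited cognate, not a loan.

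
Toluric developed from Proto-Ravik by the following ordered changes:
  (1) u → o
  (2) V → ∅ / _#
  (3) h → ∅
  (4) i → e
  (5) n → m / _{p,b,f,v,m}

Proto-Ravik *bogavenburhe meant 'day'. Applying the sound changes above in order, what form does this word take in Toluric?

bogavembor

Toluric: *bogavenburhe > bogavenborhe > bogavenborh > bogavenbor > bogavembor  (by vowel merger, apocope, h-loss, nasal place assimilation)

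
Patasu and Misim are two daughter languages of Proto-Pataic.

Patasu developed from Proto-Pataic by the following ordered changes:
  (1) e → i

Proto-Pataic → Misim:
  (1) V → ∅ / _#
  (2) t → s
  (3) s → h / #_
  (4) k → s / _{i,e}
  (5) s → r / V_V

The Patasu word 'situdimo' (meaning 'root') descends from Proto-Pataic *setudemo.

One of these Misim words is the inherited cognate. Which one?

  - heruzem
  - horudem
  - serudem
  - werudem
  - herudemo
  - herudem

Misim: *setudemo > setudem > sesudem > hesudem > herudem  (by apocope, unconditioned shift, debuccalisation, rhotacism)
The other candidates each miss or misapply at least one Misim change.

herudem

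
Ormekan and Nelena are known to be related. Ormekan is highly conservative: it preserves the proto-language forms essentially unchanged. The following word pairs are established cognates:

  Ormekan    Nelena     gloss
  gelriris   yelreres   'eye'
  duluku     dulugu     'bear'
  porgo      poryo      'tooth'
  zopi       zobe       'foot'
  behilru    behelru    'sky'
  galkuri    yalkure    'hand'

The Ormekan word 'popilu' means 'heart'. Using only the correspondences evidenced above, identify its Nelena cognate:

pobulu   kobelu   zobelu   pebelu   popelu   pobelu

pobelu

zopi ~ zobe — Ormekan p corresponds to Nelena b between vowels (before a front vowel).
gelriris ~ yelreres, behilru ~ behelru — Ormekan i corresponds to Nelena e after a consonant, before a consonant other than r, m, n, p, b, f, v.
Applying these to Ormekan 'popilu':
  popilu → pobilu   (p→b between vowels (before a front vowel))
  pobilu → pobelu   (i→e after a consonant, before a consonant other than r, m, n, p, b, f, v)
So the Nelena cognate is 'pobelu'.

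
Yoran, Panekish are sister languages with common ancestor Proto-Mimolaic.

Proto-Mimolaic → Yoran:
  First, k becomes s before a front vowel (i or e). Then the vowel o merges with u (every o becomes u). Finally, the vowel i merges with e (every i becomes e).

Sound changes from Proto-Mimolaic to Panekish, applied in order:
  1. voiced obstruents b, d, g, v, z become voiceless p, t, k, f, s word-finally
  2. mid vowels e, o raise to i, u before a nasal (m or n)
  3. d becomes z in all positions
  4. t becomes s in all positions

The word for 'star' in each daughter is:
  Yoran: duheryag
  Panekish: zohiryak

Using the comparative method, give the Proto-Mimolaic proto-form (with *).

Position 8: Yoran has g, Panekish has k. Yoran preserves g here (none of its changes turn any other segment into g), so the proto-segment is *g.
Position 2: Yoran has u, Panekish has o. Panekish preserves o here (none of its changes turn any other segment into o), so the proto-segment is *o.
Position 1: Yoran has d, Panekish has z. Yoran preserves d here (none of its changes turn any other segment into d), so the proto-segment is *d.
Continuing position by position gives *dohiryag; check it forward:
Yoran: *dohiryag > duhiryag > duheryag  (by vowel merger, vowel merger)
Panekish: start from *dohiryag.
  rule 1 (final devoicing): dohiryag → dohiryak
  rule 2: no change — dohiryak
  rule 3 (unconditioned shift): dohiryak → zohiryak
  rule 4: no change — zohiryak
  ⇒ Panekish zohiryak
*dohiryag is the unique common source.

*dohiryag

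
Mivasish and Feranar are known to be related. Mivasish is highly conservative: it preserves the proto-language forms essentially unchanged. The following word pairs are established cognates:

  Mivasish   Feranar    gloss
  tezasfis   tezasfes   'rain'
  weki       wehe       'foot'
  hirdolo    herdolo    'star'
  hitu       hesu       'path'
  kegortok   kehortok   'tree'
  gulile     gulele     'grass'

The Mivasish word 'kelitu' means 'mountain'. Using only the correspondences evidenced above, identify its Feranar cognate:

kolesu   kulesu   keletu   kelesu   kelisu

tezasfis ~ tezasfes, hitu ~ hesu — Mivasish i corresponds to Feranar e after a consonant, before a consonant other than r, m, n, p, b, f, v.
hitu ~ hesu — Mivasish t corresponds to Feranar s between vowels (before a back vowel).
Applying these to Mivasish 'kelitu':
  kelitu → keletu   (i→e after a consonant, before a consonant other than r, m, n, p, b, f, v)
  keletu → kelesu   (t→s between vowels (before a back vowel))
So the Feranar cognate is 'kelesu'.

kelesu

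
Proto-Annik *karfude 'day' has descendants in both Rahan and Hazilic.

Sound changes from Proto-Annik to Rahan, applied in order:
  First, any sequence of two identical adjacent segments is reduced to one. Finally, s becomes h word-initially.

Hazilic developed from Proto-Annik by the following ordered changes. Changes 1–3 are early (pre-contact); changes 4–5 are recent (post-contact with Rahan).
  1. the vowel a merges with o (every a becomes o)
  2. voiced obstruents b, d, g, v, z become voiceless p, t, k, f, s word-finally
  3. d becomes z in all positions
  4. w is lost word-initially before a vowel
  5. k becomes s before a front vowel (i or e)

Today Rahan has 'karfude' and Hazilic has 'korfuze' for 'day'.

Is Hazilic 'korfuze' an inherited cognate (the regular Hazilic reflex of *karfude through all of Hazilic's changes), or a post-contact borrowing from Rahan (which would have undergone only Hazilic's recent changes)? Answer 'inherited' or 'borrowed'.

If inherited, *karfude would pass through all of Hazilic's changes:
Hazilic: start from *karfude.
  rule 1 (vowel merger): karfude → korfude
  rule 2: no change — korfude
  rule 3 (unconditioned shift): korfude → korfuze
  rule 4: no change — korfuze
  rule 5: no change — korfuze
  ⇒ Hazilic korfuze
If borrowed from Rahan 'karfude' after the early changes, it would undergo only the recent ones:
  rule 4 (glide loss): no change (karfude)
  rule 5 (palatalisation): no change (karfude)
  ⇒ as a loan: karfude
Hazilic 'korfuze' matches the inherited outcome exactly, so it is an inherited cognate, not a loan.

inherited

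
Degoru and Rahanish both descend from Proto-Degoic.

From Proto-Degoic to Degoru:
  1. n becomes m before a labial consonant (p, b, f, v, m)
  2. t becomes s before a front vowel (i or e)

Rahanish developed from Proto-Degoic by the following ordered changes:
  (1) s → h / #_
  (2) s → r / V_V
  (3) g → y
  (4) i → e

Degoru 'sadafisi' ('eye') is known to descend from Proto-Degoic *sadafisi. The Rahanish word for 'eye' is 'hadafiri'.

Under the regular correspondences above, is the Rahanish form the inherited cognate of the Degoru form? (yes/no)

no

Derive the expected Rahanish reflex of *sadafisi:
Rahanish: *sadafisi > hadafisi > hadafiri > hadafere  (by debuccalisation, rhotacism, vowel merger)
The regular Rahanish reflex would be 'hadafere', but the attested form is 'hadafiri'. The correspondence is irregular, so they are not cognates (the Rahanish form has a different source).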